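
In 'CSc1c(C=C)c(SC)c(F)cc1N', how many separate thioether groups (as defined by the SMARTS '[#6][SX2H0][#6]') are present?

2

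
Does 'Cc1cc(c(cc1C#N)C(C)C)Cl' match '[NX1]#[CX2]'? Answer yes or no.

Yes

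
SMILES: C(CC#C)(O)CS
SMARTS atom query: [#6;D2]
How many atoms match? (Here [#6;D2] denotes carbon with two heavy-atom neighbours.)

3

Check the 7 heavy atoms by environment: 3× C (D2) → match; 1× C (D3) → no; 1× C (D1) → no; 1× O (D1) → no; 1× S (D1) → no.
That gives 3 matching atoms.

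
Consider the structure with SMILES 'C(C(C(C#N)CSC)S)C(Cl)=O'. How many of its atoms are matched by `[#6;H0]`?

The query [#6;H0] means: any carbon with no attached hydrogen.
Check the 12 heavy atoms by environment: 2× C (H2) → no; 2× C (H1) → no; 1× S (H0) → no; 1× C (H3) → no; 2× C (H0) → match; 1× O (H0) → no; 1× Cl (H0) → no; 1× N (H0) → no; 1× S (H1) → no.
That gives 2 matching atoms.

2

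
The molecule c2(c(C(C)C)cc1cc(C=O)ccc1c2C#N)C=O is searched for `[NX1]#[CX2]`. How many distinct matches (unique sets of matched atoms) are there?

[NX1]#[CX2] is the SMARTS for a nitrile: a nitrogen triple-bonded to a two-connected carbon.
Exactly one fragment in the molecule meets all constraints, giving 1 match.

1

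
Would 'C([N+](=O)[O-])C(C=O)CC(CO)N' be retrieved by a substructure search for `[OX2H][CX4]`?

Yes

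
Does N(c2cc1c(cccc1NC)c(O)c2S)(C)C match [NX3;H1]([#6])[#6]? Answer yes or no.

Yes

The pattern [NX3;H1]([#6])[#6] describes a trivalent nitrogen with one H, bonded to two carbons — a secondary amine.
The molecule carries an N-methylamino group (-NHCH3), whose atoms satisfy every constraint of the query, so the pattern matches.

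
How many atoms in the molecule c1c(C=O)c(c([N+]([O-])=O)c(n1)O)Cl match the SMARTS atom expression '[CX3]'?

The query [CX3] means: C with X3: aliphatic carbon with exactly 3 total connections.
Check the 13 heavy atoms by environment: 1× n (aromatic, X2) → no; 5× c (aromatic, X3) → no; 1× Cl (X1) → no; 1× C (X3) → match; 2× O (X1) → no; 1× N (charge +1, X3) → no; 1× O (charge -1, X1) → no; 1× O (X2) → no.
That gives 1 matching atom.

1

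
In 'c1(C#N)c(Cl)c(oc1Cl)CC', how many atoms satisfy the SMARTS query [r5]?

The query [r5] means: r5 matches atoms in a five-membered ring.
Check the 11 heavy atoms by environment: 1× o (aromatic, in 5-ring) → match; 4× c (aromatic, in 5-ring) → match; 2× Cl (acyclic) → no; 3× C (acyclic) → no; 1× N (acyclic) → no.
Summing the matching environments: 1 + 4 = 5 matching atoms.

5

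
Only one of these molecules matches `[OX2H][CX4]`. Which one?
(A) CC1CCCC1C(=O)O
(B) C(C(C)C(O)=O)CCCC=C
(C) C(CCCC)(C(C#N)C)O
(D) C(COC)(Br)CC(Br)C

[OX2H][CX4] describes a hydroxyl oxygen bound to an sp3 (X4) carbon (an aliphatic alcohol).
(A) has a carboxylic acid group (-C(=O)OH) but the -OH is on a CX3 carbonyl carbon, not a CX4 carbon.
(B) has a carboxylic acid group (-C(=O)OH) but the -OH is on a CX3 carbonyl carbon, not a CX4 carbon.
(C) contains a hydroxyl group (-OH), which satisfies every atom and bond constraint.
(D) has a methoxy ether (-OCH3) but the oxygen has H0 (ether), not H1.
So the answer is (C).

C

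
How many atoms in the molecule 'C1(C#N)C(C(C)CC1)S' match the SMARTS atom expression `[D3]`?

Check the 9 heavy atoms by environment: 3× C (D3) → match; 3× C (D2) → no; 1× N (D1) → no; 1× S (D1) → no; 1× C (D1) → no.
That gives 3 matching atoms.

3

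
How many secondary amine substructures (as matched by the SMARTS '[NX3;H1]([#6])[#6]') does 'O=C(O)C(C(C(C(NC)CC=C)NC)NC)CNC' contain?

4

[NX3;H1]([#6])[#6] is the SMARTS for a secondary amine: a trivalent nitrogen with one H, bonded to two carbons.
The molecule carries 4 separate instances of an N-methylamino group (-NHCH3) meeting every constraint; each maps to a distinct set of atoms, giving 4 matches.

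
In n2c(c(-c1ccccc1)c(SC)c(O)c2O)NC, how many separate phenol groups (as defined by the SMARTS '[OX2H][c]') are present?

2

[OX2H][c] is the SMARTS for a phenol: a hydroxyl oxygen attached to an aromatic carbon.
The molecule carries 2 separate instances of a hydroxyl group (-OH) meeting every constraint; each maps to a distinct set of atoms, giving 2 matches.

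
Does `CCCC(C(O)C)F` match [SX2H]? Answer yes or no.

No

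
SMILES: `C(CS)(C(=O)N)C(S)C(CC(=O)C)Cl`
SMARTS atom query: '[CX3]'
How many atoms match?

2

The query [CX3] means: C with X3: aliphatic carbon with exactly 3 total connections.
Check the 14 heavy atoms by environment: 6× C (X4) → no; 2× S (X2) → no; 2× C (X3) → match; 2× O (X1) → no; 1× Cl (X1) → no; 1× N (X3) → no.
That gives 2 matching atoms.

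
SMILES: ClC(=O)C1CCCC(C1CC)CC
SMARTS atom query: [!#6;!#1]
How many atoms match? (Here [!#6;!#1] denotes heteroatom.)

2

The query [!#6;!#1] means: not carbon and not hydrogen — any heteroatom.
Check the 13 heavy atoms by environment: 11× C → no; 1× O → match; 1× Cl → match.
Summing the matching environments: 1 + 1 = 2 matching atoms.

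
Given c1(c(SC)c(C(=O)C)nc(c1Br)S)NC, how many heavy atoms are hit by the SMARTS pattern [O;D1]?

The query [O;D1] means: aliphatic oxygen bonded to exactly one heavy atom.
Check the 15 heavy atoms by environment: 1× n (aromatic, D2) → no; 5× c (aromatic, D3) → no; 1× N (D2) → no; 3× C (D1) → no; 1× S (D2) → no; 1× C (D3) → no; 1× O (D1) → match; 1× S (D1) → no; 1× Br (D1) → no.
That gives 1 matching atom.

1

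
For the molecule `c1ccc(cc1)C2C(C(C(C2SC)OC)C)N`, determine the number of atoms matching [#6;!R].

3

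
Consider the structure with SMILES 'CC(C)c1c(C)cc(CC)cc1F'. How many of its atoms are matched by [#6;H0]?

The query [#6;H0] means: any carbon with no attached hydrogen.
Check the 13 heavy atoms by environment: 4× c (aromatic, H0) → match; 2× c (aromatic, H1) → no; 1× C (H1) → no; 4× C (H3) → no; 1× F (H0) → no; 1× C (H2) → no.
That gives 4 matching atoms.

4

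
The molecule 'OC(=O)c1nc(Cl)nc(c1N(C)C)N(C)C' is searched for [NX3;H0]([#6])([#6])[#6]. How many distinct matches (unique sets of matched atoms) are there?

[NX3;H0]([#6])([#6])[#6] is the SMARTS for a tertiary amine: a trivalent nitrogen with no H, bonded to three carbons.
The molecule carries 2 separate instances of a dimethylamino group (-N(CH3)2) meeting every constraint; each maps to a distinct set of atoms, giving 2 matches.

2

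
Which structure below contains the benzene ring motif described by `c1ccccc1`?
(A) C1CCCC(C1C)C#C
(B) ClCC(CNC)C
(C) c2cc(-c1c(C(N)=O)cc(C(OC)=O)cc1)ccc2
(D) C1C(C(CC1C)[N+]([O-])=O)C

c1ccccc1 describes six aromatic carbons in a ring (a benzene ring).
(A) has a methyl group (-CH3) but no six-membered all-carbon aromatic ring is present.
(B) has a methyl group (-CH3) but no six-membered all-carbon aromatic ring is present.
(C) contains a phenyl ring, which satisfies every atom and bond constraint.
(D) has a methyl group (-CH3) but no six-membered all-carbon aromatic ring is present.
So the answer is (C).

C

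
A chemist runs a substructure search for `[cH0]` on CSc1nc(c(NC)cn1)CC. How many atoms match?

3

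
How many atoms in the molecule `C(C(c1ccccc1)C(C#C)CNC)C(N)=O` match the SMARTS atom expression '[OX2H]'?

0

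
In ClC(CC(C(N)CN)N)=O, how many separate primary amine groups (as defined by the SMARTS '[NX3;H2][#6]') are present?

[NX3;H2][#6] is the SMARTS for a primary amine: a trivalent nitrogen with two H attached to carbon.
The molecule carries 3 separate instances of a primary amino group (-NH2) meeting every constraint; each maps to a distinct set of atoms, giving 3 matches.

3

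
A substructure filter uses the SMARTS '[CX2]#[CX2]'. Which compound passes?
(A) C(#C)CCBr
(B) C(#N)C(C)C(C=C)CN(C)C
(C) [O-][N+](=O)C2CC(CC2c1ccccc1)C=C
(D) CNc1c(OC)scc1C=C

[CX2]#[CX2] describes a carbon-carbon triple bond (an alkyne).
(A) contains an ethynyl group (-C#CH), which satisfies every atom and bond constraint.
(B) has a nitrile (-C#N) but the triple bond is C#N, not C#C.
(C) has a vinyl group (-CH=CH2) but the C=C is a double bond; both carbons are CX3, not CX2.
(D) has a vinyl group (-CH=CH2) but the C=C is a double bond; both carbons are CX3, not CX2.
So the answer is (A).

A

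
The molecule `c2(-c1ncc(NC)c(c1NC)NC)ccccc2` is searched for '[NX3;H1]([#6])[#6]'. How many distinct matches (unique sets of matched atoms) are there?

[NX3;H1]([#6])[#6] is the SMARTS for a secondary amine: a trivalent nitrogen with one H, bonded to two carbons.
The molecule carries 3 separate instances of an N-methylamino group (-NHCH3) meeting every constraint; each maps to a distinct set of atoms, giving 3 matches.

3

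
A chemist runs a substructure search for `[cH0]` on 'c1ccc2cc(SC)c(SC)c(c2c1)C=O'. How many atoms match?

5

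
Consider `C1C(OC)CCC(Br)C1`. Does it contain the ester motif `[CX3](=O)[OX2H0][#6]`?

No

The pattern [CX3](=O)[OX2H0][#6] describes a carbonyl carbon bonded to an oxygen that is itself bonded to carbon (no H on that O) — an ester.
The closest candidate here is a methoxy ether (-OCH3), but the ether oxygen is not adjacent to a C=O carbon. No other fragment satisfies the full query, so there is no match.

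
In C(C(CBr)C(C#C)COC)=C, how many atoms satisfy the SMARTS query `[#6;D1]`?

3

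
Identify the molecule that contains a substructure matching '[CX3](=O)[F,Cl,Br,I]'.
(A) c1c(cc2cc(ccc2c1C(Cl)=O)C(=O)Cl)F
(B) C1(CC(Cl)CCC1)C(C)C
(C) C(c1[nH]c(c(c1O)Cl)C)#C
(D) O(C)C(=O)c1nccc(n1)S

A

[CX3](=O)[F,Cl,Br,I] describes a carbonyl carbon bonded to a halogen (an acyl halide).
(A) contains an acyl chloride (-C(=O)Cl), which satisfies every atom and bond constraint.
(B) has a chloro substituent but the Cl is not on a carbonyl carbon.
(C) has a chloro substituent but the Cl is not on a carbonyl carbon.
(D) has a methyl-ester group (-C(=O)OCH3) but the carbonyl is bonded to -O-C, not to a halogen.
So the answer is (A).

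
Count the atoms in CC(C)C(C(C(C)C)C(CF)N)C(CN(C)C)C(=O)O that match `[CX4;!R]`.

The query [CX4;!R] means: aliphatic carbon with four total connections, not in a ring.
Check the 20 heavy atoms by environment: 14× C (X4, acyclic) → match; 2× N (X3, acyclic) → no; 1× F (X1, acyclic) → no; 1× C (X3, acyclic) → no; 1× O (X1, acyclic) → no; 1× O (X2, acyclic) → no.
That gives 14 matching atoms.

14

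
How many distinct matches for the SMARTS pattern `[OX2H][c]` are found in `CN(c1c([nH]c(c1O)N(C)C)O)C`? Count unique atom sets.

2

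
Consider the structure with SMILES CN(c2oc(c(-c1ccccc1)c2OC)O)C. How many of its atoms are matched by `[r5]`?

5

Check the 17 heavy atoms by environment: 1× o (aromatic, in 5-ring) → match; 4× c (aromatic, in 5-ring) → match; 6× c (aromatic, in 6-ring) → no; 2× O (acyclic) → no; 3× C (acyclic) → no; 1× N (acyclic) → no.
Summing the matching environments: 1 + 4 = 5 matching atoms.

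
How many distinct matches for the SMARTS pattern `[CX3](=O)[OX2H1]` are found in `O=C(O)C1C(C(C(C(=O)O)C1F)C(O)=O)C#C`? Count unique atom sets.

3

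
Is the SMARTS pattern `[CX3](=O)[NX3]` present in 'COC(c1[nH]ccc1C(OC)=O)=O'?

The pattern [CX3](=O)[NX3] describes a carbonyl carbon bonded to a trivalent nitrogen — an amide.
The closest candidate here is a methyl-ester group (-C(=O)OCH3), but the carbonyl is bonded to O, not to an NX3 nitrogen. No other fragment satisfies the full query, so there is no match.

No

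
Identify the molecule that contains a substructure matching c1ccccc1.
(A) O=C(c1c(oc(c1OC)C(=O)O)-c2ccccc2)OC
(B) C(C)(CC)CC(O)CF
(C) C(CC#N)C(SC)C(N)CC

A

c1ccccc1 describes six aromatic carbons in a ring (a benzene ring).
(A) contains a phenyl ring, which satisfies every atom and bond constraint.
(B) has a methyl group (-CH3) but no six-membered all-carbon aromatic ring is present.
(C) has a methyl group (-CH3) but no six-membered all-carbon aromatic ring is present.
So the answer is (A).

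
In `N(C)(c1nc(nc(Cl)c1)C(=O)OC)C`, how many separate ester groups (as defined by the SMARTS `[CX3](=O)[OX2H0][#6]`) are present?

1

[CX3](=O)[OX2H0][#6] is the SMARTS for an ester: a carbonyl carbon bonded to an oxygen that is itself bonded to carbon (no H on that O).
Exactly one fragment in the molecule meets all constraints, giving 1 match.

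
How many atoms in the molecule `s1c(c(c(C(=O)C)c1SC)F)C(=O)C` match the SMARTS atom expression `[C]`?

Check the 14 heavy atoms by environment: 1× s (aromatic) → no; 4× c (aromatic) → no; 5× C → match; 2× O → no; 1× S → no; 1× F → no.
That gives 5 matching atoms.

5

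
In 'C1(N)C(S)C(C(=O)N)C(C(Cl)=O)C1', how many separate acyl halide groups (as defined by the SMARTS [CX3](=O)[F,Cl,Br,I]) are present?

1

[CX3](=O)[F,Cl,Br,I] is the SMARTS for an acyl halide: a carbonyl carbon bonded to a halogen.
Exactly one fragment in the molecule meets all constraints, giving 1 match.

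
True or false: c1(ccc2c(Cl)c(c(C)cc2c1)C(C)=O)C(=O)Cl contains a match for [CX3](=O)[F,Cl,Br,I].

True

The pattern [CX3](=O)[F,Cl,Br,I] describes a carbonyl carbon bonded to a halogen — an acyl halide.
The molecule carries an acyl chloride (-C(=O)Cl), whose atoms satisfy every constraint of the query, so the pattern matches.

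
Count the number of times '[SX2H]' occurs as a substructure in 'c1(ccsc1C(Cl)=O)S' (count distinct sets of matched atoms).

1

[SX2H] is the SMARTS for a thiol: an aliphatic sulfur with two connections, one being H.
Exactly one fragment in the molecule meets all constraints, giving 1 match.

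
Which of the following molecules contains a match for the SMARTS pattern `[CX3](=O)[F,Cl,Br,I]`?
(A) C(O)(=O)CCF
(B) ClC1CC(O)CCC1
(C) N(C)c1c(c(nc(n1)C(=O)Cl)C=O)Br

[CX3](=O)[F,Cl,Br,I] describes a carbonyl carbon bonded to a halogen (an acyl halide).
(A) has a carboxylic acid group (-C(=O)OH) but the carbonyl is bonded to -OH, not to a halogen.
(B) has a chloro substituent but the Cl is not on a carbonyl carbon.
(C) contains an acyl chloride (-C(=O)Cl), which satisfies every atom and bond constraint.
So the answer is (C).

C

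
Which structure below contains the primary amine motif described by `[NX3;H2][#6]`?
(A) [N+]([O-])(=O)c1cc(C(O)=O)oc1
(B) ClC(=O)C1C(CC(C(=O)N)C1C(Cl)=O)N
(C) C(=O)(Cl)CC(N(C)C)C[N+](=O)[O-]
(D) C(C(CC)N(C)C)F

[NX3;H2][#6] describes a trivalent nitrogen with two H attached to carbon (a primary amine).
(A) has a nitro group (-[N+](=O)[O-]) but the nitrogen is [N+] with no H, not NX3H2.
(B) contains a primary amino group (-NH2), which satisfies every atom and bond constraint.
(C) has a nitro group (-[N+](=O)[O-]) but the nitrogen is [N+] with no H, not NX3H2.
(D) has a dimethylamino group (-N(CH3)2) but the nitrogen has H0, not H2.
So the answer is (B).

B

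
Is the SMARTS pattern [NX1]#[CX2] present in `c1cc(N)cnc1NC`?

The pattern [NX1]#[CX2] describes a nitrogen triple-bonded to a two-connected carbon — a nitrile.
The closest candidate here is a primary amino group (-NH2), but the nitrogen is NX3 (three connections), not NX1 triple-bonded. No other fragment satisfies the full query, so there is no match.

No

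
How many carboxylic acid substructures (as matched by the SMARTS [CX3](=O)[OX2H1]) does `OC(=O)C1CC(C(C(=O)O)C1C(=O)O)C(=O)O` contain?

[CX3](=O)[OX2H1] is the SMARTS for a carboxylic acid: an sp2 carbon double-bonded to O and single-bonded to an -OH oxygen.
The molecule carries 4 separate instances of a carboxylic acid group (-C(=O)OH) meeting every constraint; each maps to a distinct set of atoms, giving 4 matches.

4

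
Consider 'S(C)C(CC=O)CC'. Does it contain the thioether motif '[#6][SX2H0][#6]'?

The pattern [#6][SX2H0][#6] describes an aliphatic sulfur bridging two carbons with no H on the sulfur — a thioether.
The molecule carries a methylthio ether (-SCH3), whose atoms satisfy every constraint of the query, so the pattern matches.

Yes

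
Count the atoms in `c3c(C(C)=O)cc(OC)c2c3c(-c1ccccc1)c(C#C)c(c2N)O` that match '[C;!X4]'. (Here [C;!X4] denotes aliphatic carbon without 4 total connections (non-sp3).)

3

Check the 25 heavy atoms by environment: 16× c (aromatic, X3) → no; 1× C (X3) → match; 1× O (X1) → no; 2× C (X4) → no; 2× O (X2) → no; 2× C (X2) → match; 1× N (X3) → no.
Summing the matching environments: 1 + 2 = 3 matching atoms.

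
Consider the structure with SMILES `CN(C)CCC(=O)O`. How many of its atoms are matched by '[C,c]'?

5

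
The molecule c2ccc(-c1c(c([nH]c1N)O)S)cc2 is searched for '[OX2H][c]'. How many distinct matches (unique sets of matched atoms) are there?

1

[OX2H][c] is the SMARTS for a phenol: a hydroxyl oxygen attached to an aromatic carbon.
Exactly one fragment in the molecule meets all constraints, giving 1 match.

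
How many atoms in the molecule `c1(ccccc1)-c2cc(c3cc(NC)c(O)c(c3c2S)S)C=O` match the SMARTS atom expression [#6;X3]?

17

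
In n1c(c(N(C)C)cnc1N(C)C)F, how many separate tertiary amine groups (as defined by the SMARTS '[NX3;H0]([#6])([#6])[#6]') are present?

2

[NX3;H0]([#6])([#6])[#6] is the SMARTS for a tertiary amine: a trivalent nitrogen with no H, bonded to three carbons.
The molecule carries 2 separate instances of a dimethylamino group (-N(CH3)2) meeting every constraint; each maps to a distinct set of atoms, giving 2 matches.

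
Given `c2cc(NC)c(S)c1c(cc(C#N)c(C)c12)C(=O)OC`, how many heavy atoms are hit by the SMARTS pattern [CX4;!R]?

Check the 20 heavy atoms by environment: 10× c (aromatic, X3, in 6-ring) → no; 1× C (X2, acyclic) → no; 1× N (X1, acyclic) → no; 1× N (X3, acyclic) → no; 3× C (X4, acyclic) → match; 1× S (X2, acyclic) → no; 1× C (X3, acyclic) → no; 1× O (X1, acyclic) → no; 1× O (X2, acyclic) → no.
That gives 3 matching atoms.

3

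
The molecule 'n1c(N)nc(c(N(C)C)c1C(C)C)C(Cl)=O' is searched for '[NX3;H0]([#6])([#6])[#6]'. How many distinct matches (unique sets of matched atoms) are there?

1

[NX3;H0]([#6])([#6])[#6] is the SMARTS for a tertiary amine: a trivalent nitrogen with no H, bonded to three carbons.
Exactly one fragment in the molecule meets all constraints, giving 1 match.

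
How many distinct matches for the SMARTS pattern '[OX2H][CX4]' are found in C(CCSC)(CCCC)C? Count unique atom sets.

[OX2H][CX4] is the SMARTS for an aliphatic alcohol: a hydroxyl oxygen bound to an sp3 (X4) carbon.
No fragment in the molecule satisfies every constraint, giving 0 matches.

0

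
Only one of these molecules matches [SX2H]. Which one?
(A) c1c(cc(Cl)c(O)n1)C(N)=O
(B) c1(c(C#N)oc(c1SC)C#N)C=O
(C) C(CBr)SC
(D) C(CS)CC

D

[SX2H] describes an aliphatic sulfur with two connections, one being H (a thiol).
(A) has a hydroxyl group (-OH) but it is an -OH, not an -SH.
(B) has a methylthio ether (-SCH3) but the sulfur has H0 (bonded to two carbons), not H1.
(C) has a methylthio ether (-SCH3) but the sulfur has H0 (bonded to two carbons), not H1.
(D) contains a thiol (-SH), which satisfies every atom and bond constraint.
So the answer is (D).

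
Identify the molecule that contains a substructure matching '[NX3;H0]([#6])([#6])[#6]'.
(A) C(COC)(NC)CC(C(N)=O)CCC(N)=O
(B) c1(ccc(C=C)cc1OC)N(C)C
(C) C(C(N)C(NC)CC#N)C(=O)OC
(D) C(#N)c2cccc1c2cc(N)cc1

B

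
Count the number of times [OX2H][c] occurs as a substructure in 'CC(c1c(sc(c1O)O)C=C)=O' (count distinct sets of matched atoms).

[OX2H][c] is the SMARTS for a phenol: a hydroxyl oxygen attached to an aromatic carbon.
The molecule carries 2 separate instances of a hydroxyl group (-OH) meeting every constraint; each maps to a distinct set of atoms, giving 2 matches.

2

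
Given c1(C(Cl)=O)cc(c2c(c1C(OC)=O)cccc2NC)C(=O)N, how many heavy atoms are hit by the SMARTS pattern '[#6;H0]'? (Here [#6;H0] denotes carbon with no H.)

9

The query [#6;H0] means: any carbon with no attached hydrogen.
Check the 22 heavy atoms by environment: 6× c (aromatic, H0) → match; 4× c (aromatic, H1) → no; 3× C (H0) → match; 4× O (H0) → no; 1× N (H2) → no; 1× Cl (H0) → no; 1× N (H1) → no; 2× C (H3) → no.
Summing the matching environments: 6 + 3 = 9 matching atoms.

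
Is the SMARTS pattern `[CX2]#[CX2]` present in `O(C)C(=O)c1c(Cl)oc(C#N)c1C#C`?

Yes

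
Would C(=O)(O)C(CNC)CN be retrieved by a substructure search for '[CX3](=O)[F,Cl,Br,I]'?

No

The pattern [CX3](=O)[F,Cl,Br,I] describes a carbonyl carbon bonded to a halogen — an acyl halide.
The closest candidate here is a carboxylic acid group (-C(=O)OH), but the carbonyl is bonded to -OH, not to a halogen. No other fragment satisfies the full query, so there is no match.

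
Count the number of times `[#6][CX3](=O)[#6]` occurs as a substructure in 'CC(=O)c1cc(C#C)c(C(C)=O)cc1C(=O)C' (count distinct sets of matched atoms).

[#6][CX3](=O)[#6] is the SMARTS for a ketone: a carbonyl carbon (no H) flanked by two carbons.
The molecule carries 3 separate instances of an acetyl/ketone group (-C(=O)CH3) meeting every constraint; each maps to a distinct set of atoms, giving 3 matches.

3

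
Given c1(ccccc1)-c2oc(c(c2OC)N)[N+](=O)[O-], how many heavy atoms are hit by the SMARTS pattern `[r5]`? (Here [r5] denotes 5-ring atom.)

5

The query [r5] means: r5 matches atoms in a five-membered ring.
Check the 17 heavy atoms by environment: 1× o (aromatic, in 5-ring) → match; 4× c (aromatic, in 5-ring) → match; 1× N (charge +1, acyclic) → no; 1× O (charge -1, acyclic) → no; 2× O (acyclic) → no; 1× C (acyclic) → no; 1× N (acyclic) → no; 6× c (aromatic, in 6-ring) → no.
Summing the matching environments: 1 + 4 = 5 matching atoms.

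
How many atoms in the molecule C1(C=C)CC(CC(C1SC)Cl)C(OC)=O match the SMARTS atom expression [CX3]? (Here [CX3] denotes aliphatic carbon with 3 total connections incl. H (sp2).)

3

The query [CX3] means: C with X3: aliphatic carbon with exactly 3 total connections.
Check the 15 heavy atoms by environment: 8× C (X4) → no; 3× C (X3) → match; 1× S (X2) → no; 1× Cl (X1) → no; 1× O (X1) → no; 1× O (X2) → no.
That gives 3 matching atoms.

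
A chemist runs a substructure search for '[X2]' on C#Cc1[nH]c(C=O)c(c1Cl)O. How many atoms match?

3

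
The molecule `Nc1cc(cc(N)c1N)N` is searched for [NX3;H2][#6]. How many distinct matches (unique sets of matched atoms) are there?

[NX3;H2][#6] is the SMARTS for a primary amine: a trivalent nitrogen with two H attached to carbon.
The molecule carries 4 separate instances of a primary amino group (-NH2) meeting every constraint; each maps to a distinct set of atoms, giving 4 matches.

4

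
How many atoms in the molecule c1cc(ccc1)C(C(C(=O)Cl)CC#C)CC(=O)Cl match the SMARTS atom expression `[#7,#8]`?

2

Check the 18 heavy atoms by environment: 8× C → no; 2× O → match; 2× Cl → no; 6× c (aromatic) → no.
That gives 2 matching atoms.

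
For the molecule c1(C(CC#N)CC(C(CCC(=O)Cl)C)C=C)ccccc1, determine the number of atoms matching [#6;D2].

11

The query [#6;D2] means: any carbon bonded to exactly two heavy atoms.
Check the 21 heavy atoms by environment: 6× C (D2) → match; 4× C (D3) → no; 1× N (D1) → no; 1× O (D1) → no; 1× Cl (D1) → no; 1× c (aromatic, D3) → no; 5× c (aromatic, D2) → match; 2× C (D1) → no.
Summing the matching environments: 6 + 5 = 11 matching atoms.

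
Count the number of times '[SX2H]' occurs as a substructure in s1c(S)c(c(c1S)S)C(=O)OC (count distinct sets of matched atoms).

3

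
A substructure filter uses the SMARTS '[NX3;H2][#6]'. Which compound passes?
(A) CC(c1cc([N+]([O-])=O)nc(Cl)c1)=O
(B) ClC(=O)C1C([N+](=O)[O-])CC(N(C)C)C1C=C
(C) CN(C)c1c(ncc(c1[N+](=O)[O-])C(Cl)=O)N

[NX3;H2][#6] describes a trivalent nitrogen with two H attached to carbon (a primary amine).
(A) has a nitro group (-[N+](=O)[O-]) but the nitrogen is [N+] with no H, not NX3H2.
(B) has a nitro group (-[N+](=O)[O-]) but the nitrogen is [N+] with no H, not NX3H2.
(C) contains a primary amino group (-NH2), which satisfies every atom and bond constraint.
So the answer is (C).

C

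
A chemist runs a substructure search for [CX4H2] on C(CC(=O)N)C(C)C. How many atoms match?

2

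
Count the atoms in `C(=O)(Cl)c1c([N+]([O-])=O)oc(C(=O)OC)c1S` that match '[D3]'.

7

The query [D3] means: atom with exactly three heavy-atom neighbours.
Check the 16 heavy atoms by environment: 1× o (aromatic, D2) → no; 4× c (aromatic, D3) → match; 1× N (charge +1, D3) → match; 1× O (charge -1, D1) → no; 3× O (D1) → no; 1× S (D1) → no; 2× C (D3) → match; 1× O (D2) → no; 1× C (D1) → no; 1× Cl (D1) → no.
Summing the matching environments: 4 + 1 + 2 = 7 matching atoms.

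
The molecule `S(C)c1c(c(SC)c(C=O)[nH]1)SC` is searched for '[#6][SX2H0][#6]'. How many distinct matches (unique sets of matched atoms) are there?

3

[#6][SX2H0][#6] is the SMARTS for a thioether: an aliphatic sulfur bridging two carbons with no H on the sulfur.
The molecule carries 3 separate instances of a methylthio ether (-SCH3) meeting every constraint; each maps to a distinct set of atoms, giving 3 matches.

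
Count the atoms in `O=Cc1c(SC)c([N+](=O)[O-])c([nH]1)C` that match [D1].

5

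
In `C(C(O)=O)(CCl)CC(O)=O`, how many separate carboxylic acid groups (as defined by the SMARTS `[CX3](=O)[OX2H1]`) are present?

2

[CX3](=O)[OX2H1] is the SMARTS for a carboxylic acid: an sp2 carbon double-bonded to O and single-bonded to an -OH oxygen.
The molecule carries 2 separate instances of a carboxylic acid group (-C(=O)OH) meeting every constraint; each maps to a distinct set of atoms, giving 2 matches.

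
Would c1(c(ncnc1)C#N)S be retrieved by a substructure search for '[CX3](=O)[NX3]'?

No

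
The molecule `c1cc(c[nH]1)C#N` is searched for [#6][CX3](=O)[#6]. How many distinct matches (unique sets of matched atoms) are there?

0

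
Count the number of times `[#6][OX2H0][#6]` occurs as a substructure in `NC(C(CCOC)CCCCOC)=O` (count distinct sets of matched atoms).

[#6][OX2H0][#6] is the SMARTS for an ether: an aliphatic oxygen bridging two carbons with no H on the oxygen.
The molecule carries 2 separate instances of a methoxy ether (-OCH3) meeting every constraint; each maps to a distinct set of atoms, giving 2 matches.

2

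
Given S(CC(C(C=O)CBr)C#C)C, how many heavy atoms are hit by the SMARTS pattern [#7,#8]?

1

Check the 11 heavy atoms by environment: 8× C → no; 1× Br → no; 1× O → match; 1× S → no.
That gives 1 matching atom.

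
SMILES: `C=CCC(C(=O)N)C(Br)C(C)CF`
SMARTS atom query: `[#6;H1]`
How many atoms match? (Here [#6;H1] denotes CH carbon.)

4

Check the 13 heavy atoms by environment: 3× C (H2) → no; 4× C (H1) → match; 1× F (H0) → no; 1× C (H0) → no; 1× O (H0) → no; 1× N (H2) → no; 1× C (H3) → no; 1× Br (H0) → no.
That gives 4 matching atoms.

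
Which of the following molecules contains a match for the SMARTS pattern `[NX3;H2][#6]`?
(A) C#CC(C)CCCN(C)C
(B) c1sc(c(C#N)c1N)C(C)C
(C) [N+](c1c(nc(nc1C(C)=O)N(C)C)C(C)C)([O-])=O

[NX3;H2][#6] describes a trivalent nitrogen with two H attached to carbon (a primary amine).
(A) has a dimethylamino group (-N(CH3)2) but the nitrogen has H0, not H2.
(B) contains a primary amino group (-NH2), which satisfies every atom and bond constraint.
(C) has a nitro group (-[N+](=O)[O-]) but the nitrogen is [N+] with no H, not NX3H2.
So the answer is (B).

B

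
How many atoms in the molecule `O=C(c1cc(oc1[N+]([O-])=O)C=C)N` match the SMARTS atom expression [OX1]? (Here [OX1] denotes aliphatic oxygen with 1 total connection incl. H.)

The query [OX1] means: aliphatic oxygen with one total connection — typically a carbonyl =O or an oxide.
Check the 13 heavy atoms by environment: 1× o (aromatic, X2) → no; 4× c (aromatic, X3) → no; 1× N (charge +1, X3) → no; 1× O (charge -1, X1) → match; 2× O (X1) → match; 3× C (X3) → no; 1× N (X3) → no.
Summing the matching environments: 1 + 2 = 3 matching atoms.

3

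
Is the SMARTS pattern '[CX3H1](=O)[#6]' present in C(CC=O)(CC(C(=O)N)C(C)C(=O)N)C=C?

Yes

The pattern [CX3H1](=O)[#6] describes an sp2 carbon with one H, double-bonded to O and single-bonded to carbon — an aldehyde.
The molecule carries an aldehyde (-CHO), whose atoms satisfy every constraint of the query, so the pattern matches.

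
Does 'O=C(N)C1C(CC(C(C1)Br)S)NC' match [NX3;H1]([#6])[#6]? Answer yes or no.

Yes

The pattern [NX3;H1]([#6])[#6] describes a trivalent nitrogen with one H, bonded to two carbons — a secondary amine.
The molecule carries an N-methylamino group (-NHCH3), whose atoms satisfy every constraint of the query, so the pattern matches.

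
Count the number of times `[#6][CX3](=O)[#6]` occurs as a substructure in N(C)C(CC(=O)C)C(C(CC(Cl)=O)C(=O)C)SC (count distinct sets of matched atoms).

2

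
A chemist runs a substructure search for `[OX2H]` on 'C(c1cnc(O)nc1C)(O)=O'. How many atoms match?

2

The query [OX2H] means: aliphatic oxygen with two connections, one of which is H — an -OH oxygen.
Check the 11 heavy atoms by environment: 2× n (aromatic, H0, X2) → no; 3× c (aromatic, H0, X3) → no; 1× c (aromatic, H1, X3) → no; 2× O (H1, X2) → match; 1× C (H0, X3) → no; 1× O (H0, X1) → no; 1× C (H3, X4) → no.
That gives 2 matching atoms.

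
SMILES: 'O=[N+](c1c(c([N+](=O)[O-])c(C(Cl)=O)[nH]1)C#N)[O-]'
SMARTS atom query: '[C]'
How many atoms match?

2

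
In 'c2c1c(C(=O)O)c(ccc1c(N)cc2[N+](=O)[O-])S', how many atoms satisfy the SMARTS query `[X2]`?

The query [X2] means: any atom with exactly two total connections (bonds + H).
Check the 18 heavy atoms by environment: 10× c (aromatic, X3) → no; 1× N (charge +1, X3) → no; 1× O (charge -1, X1) → no; 2× O (X1) → no; 1× N (X3) → no; 1× S (X2) → match; 1× C (X3) → no; 1× O (X2) → match.
Summing the matching environments: 1 + 1 = 2 matching atoms.

2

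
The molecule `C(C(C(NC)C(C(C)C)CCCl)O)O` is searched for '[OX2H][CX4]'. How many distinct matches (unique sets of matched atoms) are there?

[OX2H][CX4] is the SMARTS for an aliphatic alcohol: a hydroxyl oxygen bound to an sp3 (X4) carbon.
The molecule carries 2 separate instances of a hydroxyl group (-OH) meeting every constraint; each maps to a distinct set of atoms, giving 2 matches.

2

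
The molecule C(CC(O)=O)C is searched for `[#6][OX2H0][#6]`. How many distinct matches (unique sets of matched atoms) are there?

[#6][OX2H0][#6] is the SMARTS for an ether: an aliphatic oxygen bridging two carbons with no H on the oxygen.
The molecule has a carboxylic acid group (-C(=O)OH), but the -OH oxygen has H1; the =O is OX1, not OX2; nothing else fits, so there are 0 matches.

0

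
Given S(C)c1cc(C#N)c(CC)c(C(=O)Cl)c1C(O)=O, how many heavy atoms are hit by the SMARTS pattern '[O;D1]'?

The query [O;D1] means: aliphatic oxygen bonded to exactly one heavy atom.
Check the 18 heavy atoms by environment: 5× c (aromatic, D3) → no; 1× c (aromatic, D2) → no; 2× C (D2) → no; 1× N (D1) → no; 2× C (D3) → no; 3× O (D1) → match; 2× C (D1) → no; 1× S (D2) → no; 1× Cl (D1) → no.
That gives 3 matching atoms.

3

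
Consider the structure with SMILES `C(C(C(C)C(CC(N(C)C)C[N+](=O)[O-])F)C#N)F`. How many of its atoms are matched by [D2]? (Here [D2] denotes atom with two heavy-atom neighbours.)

4

The query [D2] means: atom with exactly two heavy-atom neighbours.
Check the 18 heavy atoms by environment: 4× C (D2) → match; 4× C (D3) → no; 1× N (D1) → no; 2× F (D1) → no; 1× N (D3) → no; 3× C (D1) → no; 1× N (charge +1, D3) → no; 1× O (charge -1, D1) → no; 1× O (D1) → no.
That gives 4 matching atoms.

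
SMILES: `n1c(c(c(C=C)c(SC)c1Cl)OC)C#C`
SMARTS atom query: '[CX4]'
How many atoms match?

2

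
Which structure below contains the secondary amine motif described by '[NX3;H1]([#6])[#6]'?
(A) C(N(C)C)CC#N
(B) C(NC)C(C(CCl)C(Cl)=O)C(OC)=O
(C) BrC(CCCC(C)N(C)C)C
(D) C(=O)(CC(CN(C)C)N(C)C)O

[NX3;H1]([#6])[#6] describes a trivalent nitrogen with one H, bonded to two carbons (a secondary amine).
(A) has a dimethylamino group (-N(CH3)2) but the nitrogen has H0, not H1.
(B) contains an N-methylamino group (-NHCH3), which satisfies every atom and bond constraint.
(C) has a dimethylamino group (-N(CH3)2) but the nitrogen has H0, not H1.
(D) has a dimethylamino group (-N(CH3)2) but the nitrogen has H0, not H1.
So the answer is (B).

B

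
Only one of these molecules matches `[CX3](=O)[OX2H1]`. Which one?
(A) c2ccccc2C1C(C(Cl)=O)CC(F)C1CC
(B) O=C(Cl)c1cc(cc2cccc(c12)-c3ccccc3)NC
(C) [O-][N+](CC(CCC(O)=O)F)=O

C

[CX3](=O)[OX2H1] describes an sp2 carbon double-bonded to O and single-bonded to an -OH oxygen (a carboxylic acid).
(A) has an acyl chloride (-C(=O)Cl) but the carbonyl is bonded to Cl, not to an -OH oxygen.
(B) has an acyl chloride (-C(=O)Cl) but the carbonyl is bonded to Cl, not to an -OH oxygen.
(C) contains a carboxylic acid group (-C(=O)OH), which satisfies every atom and bond constraint.
So the answer is (C).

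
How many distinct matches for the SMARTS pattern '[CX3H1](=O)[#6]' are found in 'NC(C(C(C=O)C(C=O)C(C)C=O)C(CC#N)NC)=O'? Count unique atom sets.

3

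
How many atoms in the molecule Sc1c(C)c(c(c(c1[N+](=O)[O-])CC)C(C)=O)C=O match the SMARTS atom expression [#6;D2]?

2

The query [#6;D2] means: any carbon bonded to exactly two heavy atoms.
Check the 18 heavy atoms by environment: 6× c (aromatic, D3) → no; 1× C (D3) → no; 3× O (D1) → no; 3× C (D1) → no; 2× C (D2) → match; 1× S (D1) → no; 1× N (charge +1, D3) → no; 1× O (charge -1, D1) → no.
That gives 2 matching atoms.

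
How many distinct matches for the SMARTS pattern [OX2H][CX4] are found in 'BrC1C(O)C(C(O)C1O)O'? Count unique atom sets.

4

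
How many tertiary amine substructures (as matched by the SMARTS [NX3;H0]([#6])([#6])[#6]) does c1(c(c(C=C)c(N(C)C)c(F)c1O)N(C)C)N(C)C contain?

[NX3;H0]([#6])([#6])[#6] is the SMARTS for a tertiary amine: a trivalent nitrogen with no H, bonded to three carbons.
The molecule carries 3 separate instances of a dimethylamino group (-N(CH3)2) meeting every constraint; each maps to a distinct set of atoms, giving 3 matches.

3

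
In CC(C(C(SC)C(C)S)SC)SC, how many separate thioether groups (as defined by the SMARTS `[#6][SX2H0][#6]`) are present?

[#6][SX2H0][#6] is the SMARTS for a thioether: an aliphatic sulfur bridging two carbons with no H on the sulfur.
The molecule carries 3 separate instances of a methylthio ether (-SCH3) meeting every constraint; each maps to a distinct set of atoms, giving 3 matches.

3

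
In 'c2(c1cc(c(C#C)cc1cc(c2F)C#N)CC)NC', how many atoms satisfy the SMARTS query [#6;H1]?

4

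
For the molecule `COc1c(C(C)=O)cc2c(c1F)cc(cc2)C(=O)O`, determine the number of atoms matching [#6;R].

Check the 19 heavy atoms by environment: 10× c (aromatic, in 6-ring) → match; 4× O (acyclic) → no; 4× C (acyclic) → no; 1× F (acyclic) → no.
That gives 10 matching atoms.

10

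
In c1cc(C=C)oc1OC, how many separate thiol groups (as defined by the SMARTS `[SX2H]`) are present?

0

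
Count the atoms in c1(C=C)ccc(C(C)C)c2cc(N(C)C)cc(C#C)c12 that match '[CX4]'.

5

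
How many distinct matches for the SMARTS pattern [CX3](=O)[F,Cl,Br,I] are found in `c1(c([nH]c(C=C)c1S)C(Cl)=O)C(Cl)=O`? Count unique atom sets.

2

[CX3](=O)[F,Cl,Br,I] is the SMARTS for an acyl halide: a carbonyl carbon bonded to a halogen.
The molecule carries 2 separate instances of an acyl chloride (-C(=O)Cl) meeting every constraint; each maps to a distinct set of atoms, giving 2 matches.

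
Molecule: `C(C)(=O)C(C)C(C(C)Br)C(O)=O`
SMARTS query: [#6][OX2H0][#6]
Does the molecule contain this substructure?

No

The pattern [#6][OX2H0][#6] describes an aliphatic oxygen bridging two carbons with no H on the oxygen — an ether.
The closest candidate here is a carboxylic acid group (-C(=O)OH), but the -OH oxygen has H1; the =O is OX1, not OX2. No other fragment satisfies the full query, so there is no match.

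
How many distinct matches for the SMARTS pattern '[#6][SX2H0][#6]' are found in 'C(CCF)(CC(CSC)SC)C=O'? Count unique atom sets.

2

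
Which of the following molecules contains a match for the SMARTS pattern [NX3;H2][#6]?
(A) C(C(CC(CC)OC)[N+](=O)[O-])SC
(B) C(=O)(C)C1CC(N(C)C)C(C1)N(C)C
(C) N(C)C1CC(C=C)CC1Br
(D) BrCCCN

D

[NX3;H2][#6] describes a trivalent nitrogen with two H attached to carbon (a primary amine).
(A) has a nitro group (-[N+](=O)[O-]) but the nitrogen is [N+] with no H, not NX3H2.
(B) has a dimethylamino group (-N(CH3)2) but the nitrogen has H0, not H2.
(C) has an N-methylamino group (-NHCH3) but the nitrogen bears two carbons and only one H (H1), not H2.
(D) contains a primary amino group (-NH2), which satisfies every atom and bond constraint.
So the answer is (D).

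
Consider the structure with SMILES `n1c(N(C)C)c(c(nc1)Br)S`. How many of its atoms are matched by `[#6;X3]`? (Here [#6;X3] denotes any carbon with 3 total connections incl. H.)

4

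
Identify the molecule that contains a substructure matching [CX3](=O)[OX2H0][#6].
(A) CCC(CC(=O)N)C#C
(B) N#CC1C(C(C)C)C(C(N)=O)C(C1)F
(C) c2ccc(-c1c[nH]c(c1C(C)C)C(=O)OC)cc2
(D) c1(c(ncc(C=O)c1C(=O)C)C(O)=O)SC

C

[CX3](=O)[OX2H0][#6] describes a carbonyl carbon bonded to an oxygen that is itself bonded to carbon (no H on that O) (an ester).
(A) has a primary amide (-C(=O)NH2) but the carbonyl is bonded to N, not to an O-C linkage.
(B) has a primary amide (-C(=O)NH2) but the carbonyl is bonded to N, not to an O-C linkage.
(C) contains a methyl-ester group (-C(=O)OCH3), which satisfies every atom and bond constraint.
(D) has a carboxylic acid group (-C(=O)OH) but the singly-bonded O carries H (OX2H1, not H0).
So the answer is (C).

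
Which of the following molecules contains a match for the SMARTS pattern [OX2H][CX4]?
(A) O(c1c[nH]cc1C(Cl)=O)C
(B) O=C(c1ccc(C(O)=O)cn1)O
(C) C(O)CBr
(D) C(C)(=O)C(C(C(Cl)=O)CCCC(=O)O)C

[OX2H][CX4] describes a hydroxyl oxygen bound to an sp3 (X4) carbon (an aliphatic alcohol).
(A) has a methoxy ether (-OCH3) but the oxygen has H0 (ether), not H1.
(B) has a carboxylic acid group (-C(=O)OH) but the -OH is on a CX3 carbonyl carbon, not a CX4 carbon.
(C) contains a hydroxyl group (-OH), which satisfies every atom and bond constraint.
(D) has a carboxylic acid group (-C(=O)OH) but the -OH is on a CX3 carbonyl carbon, not a CX4 carbon.
So the answer is (C).

C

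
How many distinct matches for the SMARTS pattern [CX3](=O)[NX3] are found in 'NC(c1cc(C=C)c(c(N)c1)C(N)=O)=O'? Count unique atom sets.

2

[CX3](=O)[NX3] is the SMARTS for an amide: a carbonyl carbon bonded to a trivalent nitrogen.
The molecule carries 2 separate instances of a primary amide (-C(=O)NH2) meeting every constraint; each maps to a distinct set of atoms, giving 2 matches.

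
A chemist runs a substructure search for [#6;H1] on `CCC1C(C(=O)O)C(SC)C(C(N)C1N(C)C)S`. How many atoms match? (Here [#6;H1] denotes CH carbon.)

The query [#6;H1] means: any carbon bearing exactly one hydrogen.
Check the 18 heavy atoms by environment: 6× C (H1) → match; 1× S (H1) → no; 1× C (H0) → no; 1× O (H0) → no; 1× O (H1) → no; 1× S (H0) → no; 4× C (H3) → no; 1× N (H0) → no; 1× C (H2) → no; 1× N (H2) → no.
That gives 6 matching atoms.

6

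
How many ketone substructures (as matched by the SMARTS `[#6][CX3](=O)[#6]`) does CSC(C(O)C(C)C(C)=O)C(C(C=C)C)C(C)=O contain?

[#6][CX3](=O)[#6] is the SMARTS for a ketone: a carbonyl carbon (no H) flanked by two carbons.
The molecule carries 2 separate instances of an acetyl/ketone group (-C(=O)CH3) meeting every constraint; each maps to a distinct set of atoms, giving 2 matches.

2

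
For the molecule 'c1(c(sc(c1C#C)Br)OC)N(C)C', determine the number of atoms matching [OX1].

0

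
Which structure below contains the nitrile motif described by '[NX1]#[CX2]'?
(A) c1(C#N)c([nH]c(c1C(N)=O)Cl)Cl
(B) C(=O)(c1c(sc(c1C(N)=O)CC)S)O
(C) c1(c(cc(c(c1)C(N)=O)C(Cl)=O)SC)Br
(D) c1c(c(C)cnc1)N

[NX1]#[CX2] describes a nitrogen triple-bonded to a two-connected carbon (a nitrile).
(A) contains a nitrile (-C#N), which satisfies every atom and bond constraint.
(B) has a primary amide (-C(=O)NH2) but the nitrogen is NX3, not NX1.
(C) has a primary amide (-C(=O)NH2) but the nitrogen is NX3, not NX1.
(D) has a primary amino group (-NH2) but the nitrogen is NX3 (three connections), not NX1 triple-bonded.
So the answer is (A).

A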